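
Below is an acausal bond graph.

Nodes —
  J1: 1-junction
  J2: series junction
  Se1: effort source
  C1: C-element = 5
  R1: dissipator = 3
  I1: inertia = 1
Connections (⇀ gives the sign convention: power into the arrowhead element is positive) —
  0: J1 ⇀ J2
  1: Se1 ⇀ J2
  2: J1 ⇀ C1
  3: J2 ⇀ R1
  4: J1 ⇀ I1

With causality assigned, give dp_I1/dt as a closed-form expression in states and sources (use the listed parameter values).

bond 1 stroke→J2  (Se1 fixes effort; stroke away)
bond 2 stroke→J1  (C1 integral (e out))
bond 4 stroke→I1  (I1 outputs flow p/I1)
bond 0 stroke→J1  (J1 flow already set via bond 4)
bond 3 stroke→J2  (J2 flow already set via bond 0)

dp_I1/dt = E_Se1 - 3*p_I1 - q_C1/5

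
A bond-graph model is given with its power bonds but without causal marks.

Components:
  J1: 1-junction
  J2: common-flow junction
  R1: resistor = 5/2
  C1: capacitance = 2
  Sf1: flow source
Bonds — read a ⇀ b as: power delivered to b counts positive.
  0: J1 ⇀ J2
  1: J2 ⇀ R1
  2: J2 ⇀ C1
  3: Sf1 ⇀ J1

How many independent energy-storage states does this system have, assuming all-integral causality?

1  (C1 all integral)

#3 →Sf1  (Sf1: flow source, stroke at near end)
#0 →J1  (J1: bond 3 brought flow, rest push out)
#1 →J2  (common-f at J2 fixed by 0)
#2 →J2  (J2: bond 0 brought flow, rest push out)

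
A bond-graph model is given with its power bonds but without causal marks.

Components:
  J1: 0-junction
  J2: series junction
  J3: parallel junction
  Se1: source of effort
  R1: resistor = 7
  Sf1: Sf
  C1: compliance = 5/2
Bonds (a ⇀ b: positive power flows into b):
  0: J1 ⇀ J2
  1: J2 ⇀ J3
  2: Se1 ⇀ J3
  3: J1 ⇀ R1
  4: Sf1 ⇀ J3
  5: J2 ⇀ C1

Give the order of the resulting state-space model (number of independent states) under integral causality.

1  (C1 all integral)

β2 stroke at J3  (source Se1 imposes e)
β4 stroke at Sf1  (source Sf1 imposes f)
β1 stroke at J2  (common-e at J3 fixed by 2)
β5 stroke at J2  (prefer integral on C1)
β0 stroke at J1  (J2: last free bond brings flow in)
β3 stroke at R1  (J1: bond 0 brought effort, rest push out)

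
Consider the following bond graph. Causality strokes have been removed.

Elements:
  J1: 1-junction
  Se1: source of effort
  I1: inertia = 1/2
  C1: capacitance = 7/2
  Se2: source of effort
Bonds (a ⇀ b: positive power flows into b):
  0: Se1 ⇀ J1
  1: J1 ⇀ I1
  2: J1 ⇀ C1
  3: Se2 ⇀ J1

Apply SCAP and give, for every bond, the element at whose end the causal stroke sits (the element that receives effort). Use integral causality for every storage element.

β0 stroke→J1  (source Se1 imposes e)
β3 stroke→J1  (Se2 (Se) sets effort on bond)
β1 stroke→I1  (I1 outputs flow p/I1)
β2 stroke→J1  (1-jn J1 has f-setter on 1)

bond 0 stroke→J1
bond 1 stroke→I1
bond 2 stroke→J1
bond 3 stroke→J1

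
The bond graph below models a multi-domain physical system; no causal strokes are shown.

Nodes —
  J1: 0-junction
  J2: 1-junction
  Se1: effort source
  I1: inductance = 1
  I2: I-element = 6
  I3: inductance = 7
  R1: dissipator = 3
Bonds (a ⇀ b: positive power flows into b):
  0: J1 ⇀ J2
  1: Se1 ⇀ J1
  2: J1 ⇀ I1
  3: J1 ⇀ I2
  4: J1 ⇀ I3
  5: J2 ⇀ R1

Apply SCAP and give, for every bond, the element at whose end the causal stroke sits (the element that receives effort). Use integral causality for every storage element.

β0 |J2
β1 |J1
β2 |I1
β3 |I2
β4 |I3
β5 |R1

β1 stroke at J1  (Se1: effort source, stroke at far end)
β0 stroke at J2  (0-jn J1 has e-setter on 1)
β2 stroke at I1  (0-jn J1 has e-setter on 1)
β3 stroke at I2  (J1: bond 1 brought effort, rest push out)
β4 stroke at I3  (0-jn J1 has e-setter on 1)
β5 stroke at R1  (only one flow-in slot at J2)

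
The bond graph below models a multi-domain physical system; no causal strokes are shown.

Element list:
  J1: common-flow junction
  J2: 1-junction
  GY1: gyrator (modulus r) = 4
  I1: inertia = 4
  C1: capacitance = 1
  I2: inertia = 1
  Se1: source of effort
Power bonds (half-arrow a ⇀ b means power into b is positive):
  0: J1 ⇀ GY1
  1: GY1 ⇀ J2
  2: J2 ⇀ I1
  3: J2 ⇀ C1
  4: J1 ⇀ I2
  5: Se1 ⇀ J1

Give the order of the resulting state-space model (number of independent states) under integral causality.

bond 5 stroke at J1  (Se1 (Se) sets effort on bond)
bond 2 stroke at I1  (I1 integral (f out))
bond 1 stroke at J2  (J2: bond 2 brought flow, rest push out)
bond 3 stroke at J2  (1-jn J2 has f-setter on 2)
bond 0 stroke at J1  (GY1: gyrator matches bond 1)
bond 4 stroke at I2  (only one flow-in slot at J1)

3  (C1, I1, I2 all integral)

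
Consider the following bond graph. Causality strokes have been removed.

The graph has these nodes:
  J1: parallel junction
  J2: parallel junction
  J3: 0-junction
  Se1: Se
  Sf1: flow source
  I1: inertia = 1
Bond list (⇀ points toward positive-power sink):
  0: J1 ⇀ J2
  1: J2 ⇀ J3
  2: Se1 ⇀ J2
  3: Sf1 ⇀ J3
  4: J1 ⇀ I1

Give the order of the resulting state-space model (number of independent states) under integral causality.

bond 2 →J2  (Se1 (Se) sets effort on bond)
bond 3 →Sf1  (source Sf1 imposes f)
bond 0 →J1  (0-jn J2 has e-setter on 2)
bond 1 →J3  (J2: bond 2 brought effort, rest push out)
bond 4 →I1  (0-jn J1 has e-setter on 0)

1  (I1 all integral)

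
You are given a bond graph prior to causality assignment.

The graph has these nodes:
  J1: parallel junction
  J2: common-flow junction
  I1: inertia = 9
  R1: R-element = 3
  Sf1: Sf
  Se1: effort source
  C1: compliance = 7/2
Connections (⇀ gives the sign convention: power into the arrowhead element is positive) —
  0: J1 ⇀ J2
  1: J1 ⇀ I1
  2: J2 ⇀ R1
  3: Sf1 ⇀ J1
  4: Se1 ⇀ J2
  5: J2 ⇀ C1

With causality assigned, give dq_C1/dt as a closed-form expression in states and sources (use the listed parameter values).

bond 3 stroke at Sf1  (Sf1: flow source, stroke at near end)
bond 4 stroke at J2  (source Se1 imposes e)
bond 1 stroke at I1  (I1 outputs flow p/I1)
bond 0 stroke at J1  (J1: last free bond brings effort in)
bond 2 stroke at J2  (J2: bond 0 brought flow, rest push out)
bond 5 stroke at J2  (J2: bond 0 brought flow, rest push out)

dq_C1/dt = F_Sf1 - p_I1/9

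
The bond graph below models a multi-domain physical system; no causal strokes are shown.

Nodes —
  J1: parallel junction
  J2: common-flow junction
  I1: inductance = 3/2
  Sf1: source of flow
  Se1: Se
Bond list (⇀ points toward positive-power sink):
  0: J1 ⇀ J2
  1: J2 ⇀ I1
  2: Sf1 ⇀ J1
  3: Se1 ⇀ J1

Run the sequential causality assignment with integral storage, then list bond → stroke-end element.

b0 stroke→J2
b1 stroke→I1
b2 stroke→Sf1
b3 stroke→J1

#2 |Sf1  (Sf1: flow source, stroke at near end)
#3 |J1  (Se1 (Se) sets effort on bond)
#0 |J2  (0-jn J1 has e-setter on 3)
#1 |I1  (J2 needs exactly one f-in)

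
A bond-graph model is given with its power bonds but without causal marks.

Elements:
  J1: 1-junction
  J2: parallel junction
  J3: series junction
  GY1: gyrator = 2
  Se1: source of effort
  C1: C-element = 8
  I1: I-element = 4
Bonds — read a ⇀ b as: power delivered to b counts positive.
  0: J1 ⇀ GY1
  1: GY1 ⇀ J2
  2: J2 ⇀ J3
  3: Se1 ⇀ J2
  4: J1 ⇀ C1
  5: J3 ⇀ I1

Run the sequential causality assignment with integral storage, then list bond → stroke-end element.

bond 0 stroke at GY1
bond 1 stroke at GY1
bond 2 stroke at J3
bond 3 stroke at J2
bond 4 stroke at J1
bond 5 stroke at I1

bond 3 stroke→J2  (Se1 fixes effort; stroke away)
bond 1 stroke→GY1  (0-jn J2 has e-setter on 3)
bond 2 stroke→J3  (0-jn J2 has e-setter on 3)
bond 5 stroke→I1  (J3: last free bond brings flow in)
bond 0 stroke→GY1  (through GY1, causality inverts; strokes same side of GY1)
bond 4 stroke→J1  (1-jn J1 has f-setter on 0)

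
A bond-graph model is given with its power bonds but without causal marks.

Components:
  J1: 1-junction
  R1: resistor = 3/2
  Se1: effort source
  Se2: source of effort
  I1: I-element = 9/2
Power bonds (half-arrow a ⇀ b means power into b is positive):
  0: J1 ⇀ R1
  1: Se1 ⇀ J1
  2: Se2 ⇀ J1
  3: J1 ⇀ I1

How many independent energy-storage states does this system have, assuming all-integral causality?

1  (I1 all integral)

b1 →J1  (Se1 (Se) sets effort on bond)
b2 →J1  (source Se2 imposes e)
b3 →I1  (I1 outputs flow p/I1)
b0 →J1  (1-jn J1 has f-setter on 3)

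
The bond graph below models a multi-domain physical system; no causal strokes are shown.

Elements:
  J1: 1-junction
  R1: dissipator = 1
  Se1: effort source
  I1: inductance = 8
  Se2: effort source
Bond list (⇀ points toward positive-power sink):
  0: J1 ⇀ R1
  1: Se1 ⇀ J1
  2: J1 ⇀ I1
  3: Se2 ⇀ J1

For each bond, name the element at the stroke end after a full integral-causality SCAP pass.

b1 →J1  (source Se1 imposes e)
b3 →J1  (Se2 fixes effort; stroke away)
b2 →I1  (prefer integral on I1)
b0 →J1  (common-f at J1 fixed by 2)

#0 stroke at J1
#1 stroke at J1
#2 stroke at I1
#3 stroke at J1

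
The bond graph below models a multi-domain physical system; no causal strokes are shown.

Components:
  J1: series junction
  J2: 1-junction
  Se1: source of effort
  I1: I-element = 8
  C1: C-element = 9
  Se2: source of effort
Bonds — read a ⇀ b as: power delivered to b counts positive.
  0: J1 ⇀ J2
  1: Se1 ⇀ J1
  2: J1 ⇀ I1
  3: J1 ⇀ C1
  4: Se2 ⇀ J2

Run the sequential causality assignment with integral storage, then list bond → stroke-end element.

β0 |J1
β1 |J1
β2 |I1
β3 |J1
β4 |J2

β1 stroke at J1  (Se1: effort source, stroke at far end)
β4 stroke at J2  (Se2 (Se) sets effort on bond)
β0 stroke at J1  (only one flow-in slot at J2)
β2 stroke at I1  (I1 integral (f out))
β3 stroke at J1  (J1: bond 2 brought flow, rest push out)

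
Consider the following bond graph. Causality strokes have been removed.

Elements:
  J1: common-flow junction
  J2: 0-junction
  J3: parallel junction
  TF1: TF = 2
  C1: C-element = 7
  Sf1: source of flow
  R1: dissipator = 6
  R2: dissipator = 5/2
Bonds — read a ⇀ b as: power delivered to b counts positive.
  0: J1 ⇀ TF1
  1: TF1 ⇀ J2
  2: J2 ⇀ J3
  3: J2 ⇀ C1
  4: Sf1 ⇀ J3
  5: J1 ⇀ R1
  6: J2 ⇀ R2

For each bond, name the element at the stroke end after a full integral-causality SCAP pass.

#4 |Sf1  (Sf1 (Sf) sets flow on bond)
#2 |J3  (J3: last free bond brings effort in)
#3 |J2  (prefer integral on C1)
#1 |TF1  (common-e at J2 fixed by 3)
#6 |R2  (common-e at J2 fixed by 3)
#0 |J1  (TF TF1: opposite of bond 1)
#5 |R1  (J1: last free bond brings flow in)

#0 stroke→J1
#1 stroke→TF1
#2 stroke→J3
#3 stroke→J2
#4 stroke→Sf1
#5 stroke→R1
#6 stroke→R2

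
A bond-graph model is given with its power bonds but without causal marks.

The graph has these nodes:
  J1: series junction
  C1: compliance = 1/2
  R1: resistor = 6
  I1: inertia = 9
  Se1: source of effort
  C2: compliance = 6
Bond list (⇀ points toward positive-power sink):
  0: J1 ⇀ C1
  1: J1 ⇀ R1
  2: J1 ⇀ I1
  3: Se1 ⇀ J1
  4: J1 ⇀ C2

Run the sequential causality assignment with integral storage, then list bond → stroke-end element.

b3 stroke→J1  (Se1 (Se) sets effort on bond)
b0 stroke→J1  (C1 outputs effort q/C1)
b2 stroke→I1  (I1 integral (f out))
b1 stroke→J1  (common-f at J1 fixed by 2)
b4 stroke→J1  (J1: bond 2 brought flow, rest push out)

β0 |J1
β1 |J1
β2 |I1
β3 |J1
β4 |J1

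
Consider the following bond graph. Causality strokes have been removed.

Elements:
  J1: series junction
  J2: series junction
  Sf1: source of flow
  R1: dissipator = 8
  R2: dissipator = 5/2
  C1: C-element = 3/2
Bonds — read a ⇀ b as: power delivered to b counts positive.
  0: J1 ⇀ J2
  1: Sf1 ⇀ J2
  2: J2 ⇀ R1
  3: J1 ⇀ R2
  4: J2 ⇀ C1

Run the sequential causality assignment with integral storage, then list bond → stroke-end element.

b1 stroke at Sf1  (Sf1 (Sf) sets flow on bond)
b0 stroke at J2  (J2: bond 1 brought flow, rest push out)
b2 stroke at J2  (J2 flow already set via bond 1)
b4 stroke at J2  (J2: bond 1 brought flow, rest push out)
b3 stroke at J1  (common-f at J1 fixed by 0)

β0 stroke at J2
β1 stroke at Sf1
β2 stroke at J2
β3 stroke at J1
β4 stroke at J2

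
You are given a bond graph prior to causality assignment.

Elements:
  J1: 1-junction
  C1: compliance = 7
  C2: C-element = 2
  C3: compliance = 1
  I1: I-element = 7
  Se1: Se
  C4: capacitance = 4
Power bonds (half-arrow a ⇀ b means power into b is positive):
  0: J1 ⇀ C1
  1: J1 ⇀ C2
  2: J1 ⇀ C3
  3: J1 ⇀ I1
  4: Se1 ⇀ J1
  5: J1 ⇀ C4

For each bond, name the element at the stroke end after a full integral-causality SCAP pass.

bond 0 →J1
bond 1 →J1
bond 2 →J1
bond 3 →I1
bond 4 →J1
bond 5 →J1

bond 4 |J1  (Se1: effort source, stroke at far end)
bond 0 |J1  (C1: C, integral causality)
bond 1 |J1  (C2 outputs effort q/C2)
bond 2 |J1  (prefer integral on C3)
bond 3 |I1  (I1: I, integral causality)
bond 5 |J1  (J1 flow already set via bond 3)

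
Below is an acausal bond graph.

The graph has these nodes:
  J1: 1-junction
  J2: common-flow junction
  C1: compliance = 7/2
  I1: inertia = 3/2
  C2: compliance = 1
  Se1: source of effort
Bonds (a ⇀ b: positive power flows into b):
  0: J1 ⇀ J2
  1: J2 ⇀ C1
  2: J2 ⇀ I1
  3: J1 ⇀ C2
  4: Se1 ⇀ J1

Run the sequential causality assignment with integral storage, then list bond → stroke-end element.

b4 →J1  (source Se1 imposes e)
b1 →J2  (C1: C, integral causality)
b2 →I1  (I1 integral (f out))
b0 →J2  (J2: bond 2 brought flow, rest push out)
b3 →J1  (J1 flow already set via bond 0)

#0 stroke→J2
#1 stroke→J2
#2 stroke→I1
#3 stroke→J1
#4 stroke→J1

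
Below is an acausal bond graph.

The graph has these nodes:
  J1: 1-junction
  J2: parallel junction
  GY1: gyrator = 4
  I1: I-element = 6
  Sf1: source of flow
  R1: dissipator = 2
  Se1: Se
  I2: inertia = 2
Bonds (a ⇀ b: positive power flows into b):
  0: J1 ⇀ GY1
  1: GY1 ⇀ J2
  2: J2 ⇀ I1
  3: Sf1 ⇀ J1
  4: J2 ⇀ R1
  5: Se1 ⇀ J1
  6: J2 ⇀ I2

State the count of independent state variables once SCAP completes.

β3 stroke at Sf1  (Sf1 fixes flow; stroke at Sf1)
β5 stroke at J1  (source Se1 imposes e)
β0 stroke at J1  (J1 flow already set via bond 3)
β1 stroke at J2  (through GY1, causality inverts; strokes same side of GY1)
β2 stroke at I1  (common-e at J2 fixed by 1)
β4 stroke at R1  (0-jn J2 has e-setter on 1)
β6 stroke at I2  (J2 effort already set via bond 1)

2  (I1, I2 all integral)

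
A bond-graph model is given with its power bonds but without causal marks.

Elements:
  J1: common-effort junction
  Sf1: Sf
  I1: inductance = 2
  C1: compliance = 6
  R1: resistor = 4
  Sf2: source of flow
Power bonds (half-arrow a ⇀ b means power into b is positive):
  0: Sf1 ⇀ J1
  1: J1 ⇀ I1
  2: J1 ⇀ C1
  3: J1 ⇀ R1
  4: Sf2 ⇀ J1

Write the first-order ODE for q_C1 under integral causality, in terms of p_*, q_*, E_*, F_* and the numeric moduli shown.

dq_C1/dt = F_Sf1 + F_Sf2 - p_I1/2 - q_C1/24

bond 0 →Sf1  (Sf1 (Sf) sets flow on bond)
bond 4 →Sf2  (Sf2 (Sf) sets flow on bond)
bond 1 →I1  (I1: I, integral causality)
bond 2 →J1  (C1 outputs effort q/C1)
bond 3 →R1  (J1: bond 2 brought effort, rest push out)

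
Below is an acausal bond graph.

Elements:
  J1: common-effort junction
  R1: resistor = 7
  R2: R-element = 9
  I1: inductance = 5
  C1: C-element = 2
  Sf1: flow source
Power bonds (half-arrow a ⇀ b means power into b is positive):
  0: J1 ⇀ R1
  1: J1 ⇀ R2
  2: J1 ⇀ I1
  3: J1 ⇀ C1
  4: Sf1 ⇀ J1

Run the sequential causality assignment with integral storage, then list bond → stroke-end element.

bond 4 stroke at Sf1  (Sf1 fixes flow; stroke at Sf1)
bond 2 stroke at I1  (I1 integral (f out))
bond 3 stroke at J1  (C1 integral (e out))
bond 0 stroke at R1  (0-jn J1 has e-setter on 3)
bond 1 stroke at R2  (J1: bond 3 brought effort, rest push out)

bond 0 →R1
bond 1 →R2
bond 2 →I1
bond 3 →J1
bond 4 →Sf1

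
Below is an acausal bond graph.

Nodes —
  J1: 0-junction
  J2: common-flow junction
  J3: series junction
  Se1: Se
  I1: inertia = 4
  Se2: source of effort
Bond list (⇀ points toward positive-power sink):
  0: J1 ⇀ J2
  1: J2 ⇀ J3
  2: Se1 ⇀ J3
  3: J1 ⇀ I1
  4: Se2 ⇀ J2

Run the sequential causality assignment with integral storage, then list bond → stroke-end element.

#0 |J1
#1 |J2
#2 |J3
#3 |I1
#4 |J2

b2 stroke at J3  (Se1 fixes effort; stroke away)
b4 stroke at J2  (Se2 fixes effort; stroke away)
b1 stroke at J2  (J3 needs exactly one f-in)
b0 stroke at J1  (J2 needs exactly one f-in)
b3 stroke at I1  (0-jn J1 has e-setter on 0)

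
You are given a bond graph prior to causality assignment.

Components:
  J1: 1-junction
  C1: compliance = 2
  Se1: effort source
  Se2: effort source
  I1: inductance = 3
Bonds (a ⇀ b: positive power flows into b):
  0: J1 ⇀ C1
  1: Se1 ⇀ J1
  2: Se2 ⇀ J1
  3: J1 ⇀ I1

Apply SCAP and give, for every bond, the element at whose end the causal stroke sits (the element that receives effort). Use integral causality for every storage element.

#0 stroke at J1
#1 stroke at J1
#2 stroke at J1
#3 stroke at I1

bond 1 →J1  (Se1 fixes effort; stroke away)
bond 2 →J1  (source Se2 imposes e)
bond 0 →J1  (C1: C, integral causality)
bond 3 →I1  (J1: last free bond brings flow in)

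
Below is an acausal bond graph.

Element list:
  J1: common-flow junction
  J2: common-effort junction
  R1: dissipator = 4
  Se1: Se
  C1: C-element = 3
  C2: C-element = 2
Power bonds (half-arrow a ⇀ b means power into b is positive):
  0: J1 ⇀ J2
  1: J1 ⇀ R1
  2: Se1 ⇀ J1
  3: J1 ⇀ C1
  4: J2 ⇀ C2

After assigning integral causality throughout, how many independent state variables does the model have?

2  (C1, C2 all integral)

b2 stroke→J1  (source Se1 imposes e)
b3 stroke→J1  (C1: C, integral causality)
b4 stroke→J2  (C2: C, integral causality)
b0 stroke→J1  (common-e at J2 fixed by 4)
b1 stroke→R1  (J1: last free bond brings flow in)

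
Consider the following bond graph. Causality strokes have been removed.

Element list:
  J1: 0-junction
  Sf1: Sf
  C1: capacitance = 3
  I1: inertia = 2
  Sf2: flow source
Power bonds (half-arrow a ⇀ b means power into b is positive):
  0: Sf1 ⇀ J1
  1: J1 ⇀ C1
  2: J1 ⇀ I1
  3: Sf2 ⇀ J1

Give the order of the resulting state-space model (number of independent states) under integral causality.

2  (C1, I1 all integral)

bond 0 |Sf1  (Sf1 fixes flow; stroke at Sf1)
bond 3 |Sf2  (source Sf2 imposes f)
bond 1 |J1  (prefer integral on C1)
bond 2 |I1  (J1 effort already set via bond 1)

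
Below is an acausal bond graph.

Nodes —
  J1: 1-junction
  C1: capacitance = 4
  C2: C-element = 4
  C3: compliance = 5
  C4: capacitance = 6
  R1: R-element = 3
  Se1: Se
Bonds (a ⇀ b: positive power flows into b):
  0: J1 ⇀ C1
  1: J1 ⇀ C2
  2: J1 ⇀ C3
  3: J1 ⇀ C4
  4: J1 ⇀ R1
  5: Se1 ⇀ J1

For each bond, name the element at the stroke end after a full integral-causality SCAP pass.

b0 →J1
b1 →J1
b2 →J1
b3 →J1
b4 →R1
b5 →J1

β5 stroke→J1  (Se1 (Se) sets effort on bond)
β0 stroke→J1  (C1: C, integral causality)
β1 stroke→J1  (C2: C, integral causality)
β2 stroke→J1  (prefer integral on C3)
β3 stroke→J1  (C4 outputs effort q/C4)
β4 stroke→R1  (J1: last free bond brings flow in)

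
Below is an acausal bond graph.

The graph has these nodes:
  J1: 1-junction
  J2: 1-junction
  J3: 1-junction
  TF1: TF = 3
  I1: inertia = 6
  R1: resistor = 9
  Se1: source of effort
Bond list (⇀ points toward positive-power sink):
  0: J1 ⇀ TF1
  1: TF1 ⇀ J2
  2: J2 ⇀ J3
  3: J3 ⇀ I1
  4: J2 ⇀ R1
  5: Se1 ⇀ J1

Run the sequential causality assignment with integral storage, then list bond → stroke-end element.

b5 |J1  (Se1 fixes effort; stroke away)
b0 |TF1  (closing 1-jn rule on J1)
b1 |J2  (TF1: transformer flips bond 0)
b3 |I1  (I1: I, integral causality)
b2 |J3  (common-f at J3 fixed by 3)
b4 |J2  (J2 flow already set via bond 2)

#0 |TF1
#1 |J2
#2 |J3
#3 |I1
#4 |J2
#5 |J1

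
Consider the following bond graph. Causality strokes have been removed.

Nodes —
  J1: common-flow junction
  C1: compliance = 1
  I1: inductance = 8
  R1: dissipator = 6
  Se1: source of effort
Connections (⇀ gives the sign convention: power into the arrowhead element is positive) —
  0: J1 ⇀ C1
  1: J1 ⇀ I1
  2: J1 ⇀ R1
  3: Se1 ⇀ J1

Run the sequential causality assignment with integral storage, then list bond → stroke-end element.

#0 |J1
#1 |I1
#2 |J1
#3 |J1

#3 →J1  (Se1 (Se) sets effort on bond)
#0 →J1  (C1 outputs effort q/C1)
#1 →I1  (I1 outputs flow p/I1)
#2 →J1  (J1: bond 1 brought flow, rest push out)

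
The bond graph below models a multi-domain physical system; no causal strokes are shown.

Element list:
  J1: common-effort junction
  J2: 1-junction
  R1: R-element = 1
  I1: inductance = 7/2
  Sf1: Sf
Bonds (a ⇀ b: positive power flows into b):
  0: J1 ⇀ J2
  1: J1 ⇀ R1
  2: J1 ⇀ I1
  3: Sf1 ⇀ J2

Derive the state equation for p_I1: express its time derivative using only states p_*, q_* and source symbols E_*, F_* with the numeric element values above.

b3 stroke at Sf1  (Sf1 (Sf) sets flow on bond)
b0 stroke at J2  (J2 flow already set via bond 3)
b2 stroke at I1  (I1: I, integral causality)
b1 stroke at J1  (J1 needs exactly one e-in)

dp_I1/dt = -F_Sf1 - 2*p_I1/7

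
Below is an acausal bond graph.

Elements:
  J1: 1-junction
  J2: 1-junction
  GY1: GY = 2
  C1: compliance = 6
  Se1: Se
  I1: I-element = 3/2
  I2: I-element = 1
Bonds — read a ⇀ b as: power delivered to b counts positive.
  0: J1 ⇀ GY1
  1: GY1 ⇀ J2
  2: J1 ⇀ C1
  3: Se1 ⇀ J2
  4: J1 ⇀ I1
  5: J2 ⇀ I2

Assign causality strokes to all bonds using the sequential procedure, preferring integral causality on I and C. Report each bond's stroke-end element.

#0 →J1
#1 →J2
#2 →J1
#3 →J2
#4 →I1
#5 →I2

β3 |J2  (source Se1 imposes e)
β2 |J1  (C1 integral (e out))
β4 |I1  (prefer integral on I1)
β0 |J1  (J1 flow already set via bond 4)
β1 |J2  (GY1: gyrator matches bond 0)
β5 |I2  (J2 needs exactly one f-in)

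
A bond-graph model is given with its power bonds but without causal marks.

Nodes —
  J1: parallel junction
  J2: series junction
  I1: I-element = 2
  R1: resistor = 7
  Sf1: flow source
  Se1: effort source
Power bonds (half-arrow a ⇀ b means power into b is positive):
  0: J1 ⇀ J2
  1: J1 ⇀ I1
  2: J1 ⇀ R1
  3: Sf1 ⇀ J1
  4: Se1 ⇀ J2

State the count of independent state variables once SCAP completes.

b3 |Sf1  (Sf1 (Sf) sets flow on bond)
b4 |J2  (Se1: effort source, stroke at far end)
b0 |J1  (closing 1-jn rule on J2)
b1 |I1  (J1: bond 0 brought effort, rest push out)
b2 |R1  (common-e at J1 fixed by 0)

1  (I1 all integral)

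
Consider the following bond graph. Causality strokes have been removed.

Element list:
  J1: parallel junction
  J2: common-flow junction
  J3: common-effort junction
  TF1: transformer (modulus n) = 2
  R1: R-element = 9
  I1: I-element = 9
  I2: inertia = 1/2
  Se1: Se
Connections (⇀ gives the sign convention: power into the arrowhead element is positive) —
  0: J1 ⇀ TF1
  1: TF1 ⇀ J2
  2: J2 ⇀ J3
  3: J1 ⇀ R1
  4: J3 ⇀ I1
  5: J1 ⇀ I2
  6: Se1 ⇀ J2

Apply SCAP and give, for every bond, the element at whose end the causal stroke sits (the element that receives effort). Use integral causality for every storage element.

bond 6 |J2  (Se1 fixes effort; stroke away)
bond 4 |I1  (prefer integral on I1)
bond 2 |J3  (only one effort-in slot at J3)
bond 1 |J2  (J2: bond 2 brought flow, rest push out)
bond 0 |TF1  (TF1: transformer flips bond 1)
bond 5 |I2  (I2: I, integral causality)
bond 3 |J1  (closing 0-jn rule on J1)

β0 stroke at TF1
β1 stroke at J2
β2 stroke at J3
β3 stroke at J1
β4 stroke at I1
β5 stroke at I2
β6 stroke at J2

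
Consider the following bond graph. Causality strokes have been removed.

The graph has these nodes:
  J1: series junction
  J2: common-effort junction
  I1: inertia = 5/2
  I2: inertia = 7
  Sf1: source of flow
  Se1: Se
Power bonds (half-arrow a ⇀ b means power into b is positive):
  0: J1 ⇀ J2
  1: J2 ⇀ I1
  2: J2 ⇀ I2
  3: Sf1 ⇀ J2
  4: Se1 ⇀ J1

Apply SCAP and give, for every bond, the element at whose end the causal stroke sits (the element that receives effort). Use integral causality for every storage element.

#3 →Sf1  (Sf1 (Sf) sets flow on bond)
#4 →J1  (Se1: effort source, stroke at far end)
#0 →J2  (closing 1-jn rule on J1)
#1 →I1  (J2: bond 0 brought effort, rest push out)
#2 →I2  (J2: bond 0 brought effort, rest push out)

#0 |J2
#1 |I1
#2 |I2
#3 |Sf1
#4 |J1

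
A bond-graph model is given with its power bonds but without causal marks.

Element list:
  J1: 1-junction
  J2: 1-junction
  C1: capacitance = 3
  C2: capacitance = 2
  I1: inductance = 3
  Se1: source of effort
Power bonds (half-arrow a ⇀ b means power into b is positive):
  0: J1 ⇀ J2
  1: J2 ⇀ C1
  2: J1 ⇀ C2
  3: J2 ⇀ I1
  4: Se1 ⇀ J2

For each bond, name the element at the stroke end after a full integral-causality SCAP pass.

β4 stroke→J2  (Se1 fixes effort; stroke away)
β1 stroke→J2  (C1 integral (e out))
β2 stroke→J1  (C2 outputs effort q/C2)
β0 stroke→J2  (J1 needs exactly one f-in)
β3 stroke→I1  (J2 needs exactly one f-in)

#0 stroke at J2
#1 stroke at J2
#2 stroke at J1
#3 stroke at I1
#4 stroke at J2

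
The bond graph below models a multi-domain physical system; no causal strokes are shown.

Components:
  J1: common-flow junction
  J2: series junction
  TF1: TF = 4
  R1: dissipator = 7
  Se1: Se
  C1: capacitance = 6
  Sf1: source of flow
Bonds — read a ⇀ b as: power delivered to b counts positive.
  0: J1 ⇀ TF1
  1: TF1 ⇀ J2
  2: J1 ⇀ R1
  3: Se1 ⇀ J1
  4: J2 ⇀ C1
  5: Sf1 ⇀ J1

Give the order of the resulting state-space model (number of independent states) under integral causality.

1  (C1 all integral)

bond 3 →J1  (Se1 (Se) sets effort on bond)
bond 5 →Sf1  (Sf1: flow source, stroke at near end)
bond 0 →J1  (1-jn J1 has f-setter on 5)
bond 2 →J1  (common-f at J1 fixed by 5)
bond 1 →TF1  (TF1: transformer flips bond 0)
bond 4 →J2  (1-jn J2 has f-setter on 1)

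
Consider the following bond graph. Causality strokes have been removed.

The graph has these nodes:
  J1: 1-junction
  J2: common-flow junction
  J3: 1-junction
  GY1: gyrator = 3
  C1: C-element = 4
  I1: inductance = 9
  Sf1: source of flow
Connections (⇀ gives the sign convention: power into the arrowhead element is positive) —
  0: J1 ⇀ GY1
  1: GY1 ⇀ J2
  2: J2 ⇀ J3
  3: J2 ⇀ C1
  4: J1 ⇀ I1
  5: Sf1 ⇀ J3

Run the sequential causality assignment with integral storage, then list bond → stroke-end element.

β0 →J1
β1 →J2
β2 →J3
β3 →J2
β4 →I1
β5 →Sf1

b5 →Sf1  (Sf1: flow source, stroke at near end)
b2 →J3  (common-f at J3 fixed by 5)
b1 →J2  (J2: bond 2 brought flow, rest push out)
b3 →J2  (common-f at J2 fixed by 2)
b0 →J1  (GY GY1: same side as bond 1)
b4 →I1  (only one flow-in slot at J1)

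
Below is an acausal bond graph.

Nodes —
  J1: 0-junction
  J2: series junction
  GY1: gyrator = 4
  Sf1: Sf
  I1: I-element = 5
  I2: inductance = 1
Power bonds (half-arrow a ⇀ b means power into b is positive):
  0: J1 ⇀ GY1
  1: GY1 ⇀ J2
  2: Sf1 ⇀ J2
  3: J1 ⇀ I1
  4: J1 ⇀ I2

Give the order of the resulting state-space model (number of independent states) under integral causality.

2  (I1, I2 all integral)

#2 →Sf1  (source Sf1 imposes f)
#1 →J2  (J2 flow already set via bond 2)
#0 →J1  (through GY1, causality inverts; strokes same side of GY1)
#3 →I1  (J1: bond 0 brought effort, rest push out)
#4 →I2  (common-e at J1 fixed by 0)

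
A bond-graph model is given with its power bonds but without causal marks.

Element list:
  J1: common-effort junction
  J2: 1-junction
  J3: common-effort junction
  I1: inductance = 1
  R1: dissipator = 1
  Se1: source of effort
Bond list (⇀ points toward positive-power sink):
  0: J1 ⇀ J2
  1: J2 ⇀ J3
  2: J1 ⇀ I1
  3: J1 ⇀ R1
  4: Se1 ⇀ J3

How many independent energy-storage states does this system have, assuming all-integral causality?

b4 stroke→J3  (Se1 fixes effort; stroke away)
b1 stroke→J2  (J3 effort already set via bond 4)
b0 stroke→J1  (closing 1-jn rule on J2)
b2 stroke→I1  (J1: bond 0 brought effort, rest push out)
b3 stroke→R1  (J1: bond 0 brought effort, rest push out)

1  (I1 all integral)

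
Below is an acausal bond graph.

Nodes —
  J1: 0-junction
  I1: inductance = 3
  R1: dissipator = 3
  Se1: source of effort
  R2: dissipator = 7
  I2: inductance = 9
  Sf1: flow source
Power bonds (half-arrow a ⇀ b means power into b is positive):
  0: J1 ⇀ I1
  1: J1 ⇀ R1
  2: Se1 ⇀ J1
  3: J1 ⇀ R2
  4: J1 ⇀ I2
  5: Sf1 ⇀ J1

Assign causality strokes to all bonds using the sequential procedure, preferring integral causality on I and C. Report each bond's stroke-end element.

β0 |I1
β1 |R1
β2 |J1
β3 |R2
β4 |I2
β5 |Sf1

β2 →J1  (Se1 (Se) sets effort on bond)
β5 →Sf1  (Sf1 (Sf) sets flow on bond)
β0 →I1  (0-jn J1 has e-setter on 2)
β1 →R1  (J1: bond 2 brought effort, rest push out)
β3 →R2  (J1 effort already set via bond 2)
β4 →I2  (common-e at J1 fixed by 2)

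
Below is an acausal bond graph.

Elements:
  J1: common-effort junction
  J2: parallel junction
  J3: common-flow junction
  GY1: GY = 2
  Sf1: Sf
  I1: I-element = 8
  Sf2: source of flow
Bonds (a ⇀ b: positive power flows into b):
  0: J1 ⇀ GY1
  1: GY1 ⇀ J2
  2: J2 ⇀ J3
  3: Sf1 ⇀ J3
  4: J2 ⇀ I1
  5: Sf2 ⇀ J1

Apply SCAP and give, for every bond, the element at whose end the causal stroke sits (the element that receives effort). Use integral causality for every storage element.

bond 0 stroke→J1
bond 1 stroke→J2
bond 2 stroke→J3
bond 3 stroke→Sf1
bond 4 stroke→I1
bond 5 stroke→Sf2

#3 stroke→Sf1  (Sf1 fixes flow; stroke at Sf1)
#5 stroke→Sf2  (Sf2: flow source, stroke at near end)
#0 stroke→J1  (J1 needs exactly one e-in)
#2 stroke→J3  (J3: bond 3 brought flow, rest push out)
#1 stroke→J2  (through GY1, causality inverts; strokes same side of GY1)
#4 stroke→I1  (J2: bond 1 brought effort, rest push out)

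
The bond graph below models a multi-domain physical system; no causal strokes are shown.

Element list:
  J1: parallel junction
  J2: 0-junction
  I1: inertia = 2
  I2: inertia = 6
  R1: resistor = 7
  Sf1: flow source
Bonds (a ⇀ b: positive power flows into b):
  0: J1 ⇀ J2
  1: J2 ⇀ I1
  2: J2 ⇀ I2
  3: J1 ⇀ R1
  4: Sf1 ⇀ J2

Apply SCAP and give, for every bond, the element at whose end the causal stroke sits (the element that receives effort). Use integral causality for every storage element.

bond 0 stroke→J2
bond 1 stroke→I1
bond 2 stroke→I2
bond 3 stroke→J1
bond 4 stroke→Sf1

bond 4 stroke→Sf1  (Sf1 (Sf) sets flow on bond)
bond 1 stroke→I1  (I1 integral (f out))
bond 2 stroke→I2  (I2 outputs flow p/I2)
bond 0 stroke→J2  (J2 needs exactly one e-in)
bond 3 stroke→J1  (closing 0-jn rule on J1)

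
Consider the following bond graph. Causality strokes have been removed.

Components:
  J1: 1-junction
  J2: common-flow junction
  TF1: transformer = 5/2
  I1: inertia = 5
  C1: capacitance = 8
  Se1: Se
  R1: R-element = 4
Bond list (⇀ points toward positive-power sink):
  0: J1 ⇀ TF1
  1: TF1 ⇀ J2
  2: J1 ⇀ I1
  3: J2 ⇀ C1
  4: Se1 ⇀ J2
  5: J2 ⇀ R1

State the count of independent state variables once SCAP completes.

β4 stroke→J2  (Se1 fixes effort; stroke away)
β2 stroke→I1  (I1: I, integral causality)
β0 stroke→J1  (J1 flow already set via bond 2)
β1 stroke→TF1  (TF TF1: opposite of bond 0)
β3 stroke→J2  (1-jn J2 has f-setter on 1)
β5 stroke→J2  (common-f at J2 fixed by 1)

2  (C1, I1 all integral)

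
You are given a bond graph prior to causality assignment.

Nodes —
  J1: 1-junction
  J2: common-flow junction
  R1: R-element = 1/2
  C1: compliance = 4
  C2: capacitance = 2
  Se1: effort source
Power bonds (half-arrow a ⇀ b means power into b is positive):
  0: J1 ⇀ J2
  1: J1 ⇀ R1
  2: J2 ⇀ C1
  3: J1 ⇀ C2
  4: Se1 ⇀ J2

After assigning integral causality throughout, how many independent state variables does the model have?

2  (C1, C2 all integral)

#4 stroke at J2  (Se1 (Se) sets effort on bond)
#2 stroke at J2  (C1 outputs effort q/C1)
#0 stroke at J1  (J2: last free bond brings flow in)
#3 stroke at J1  (C2 integral (e out))
#1 stroke at R1  (only one flow-in slot at J1)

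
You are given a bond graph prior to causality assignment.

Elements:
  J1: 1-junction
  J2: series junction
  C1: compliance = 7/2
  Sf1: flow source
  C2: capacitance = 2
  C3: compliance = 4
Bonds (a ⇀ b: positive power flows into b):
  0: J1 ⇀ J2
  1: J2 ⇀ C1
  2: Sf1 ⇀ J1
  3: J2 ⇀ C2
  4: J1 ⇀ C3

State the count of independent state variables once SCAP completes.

bond 2 stroke→Sf1  (Sf1 fixes flow; stroke at Sf1)
bond 0 stroke→J1  (J1 flow already set via bond 2)
bond 4 stroke→J1  (J1: bond 2 brought flow, rest push out)
bond 1 stroke→J2  (common-f at J2 fixed by 0)
bond 3 stroke→J2  (J2 flow already set via bond 0)

3  (C1, C2, C3 all integral)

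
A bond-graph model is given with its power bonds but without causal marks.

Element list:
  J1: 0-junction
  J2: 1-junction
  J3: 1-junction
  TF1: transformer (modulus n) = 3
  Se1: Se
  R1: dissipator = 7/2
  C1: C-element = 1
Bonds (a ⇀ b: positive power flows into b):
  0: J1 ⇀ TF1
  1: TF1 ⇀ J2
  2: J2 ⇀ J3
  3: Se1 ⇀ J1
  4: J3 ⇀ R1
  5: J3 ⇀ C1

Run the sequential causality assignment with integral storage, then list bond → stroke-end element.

#3 →J1  (Se1: effort source, stroke at far end)
#0 →TF1  (common-e at J1 fixed by 3)
#1 →J2  (TF TF1: opposite of bond 0)
#2 →J3  (J2: last free bond brings flow in)
#5 →J3  (C1: C, integral causality)
#4 →R1  (J3: last free bond brings flow in)

b0 stroke→TF1
b1 stroke→J2
b2 stroke→J3
b3 stroke→J1
b4 stroke→R1
b5 stroke→J3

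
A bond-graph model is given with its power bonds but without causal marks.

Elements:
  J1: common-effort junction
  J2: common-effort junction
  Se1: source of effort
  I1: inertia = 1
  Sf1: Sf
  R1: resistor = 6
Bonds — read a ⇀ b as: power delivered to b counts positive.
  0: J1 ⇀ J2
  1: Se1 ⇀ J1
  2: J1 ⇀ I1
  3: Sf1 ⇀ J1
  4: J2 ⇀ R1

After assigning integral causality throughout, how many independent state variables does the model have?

b1 |J1  (Se1 fixes effort; stroke away)
b3 |Sf1  (source Sf1 imposes f)
b0 |J2  (common-e at J1 fixed by 1)
b2 |I1  (common-e at J1 fixed by 1)
b4 |R1  (0-jn J2 has e-setter on 0)

1  (I1 all integral)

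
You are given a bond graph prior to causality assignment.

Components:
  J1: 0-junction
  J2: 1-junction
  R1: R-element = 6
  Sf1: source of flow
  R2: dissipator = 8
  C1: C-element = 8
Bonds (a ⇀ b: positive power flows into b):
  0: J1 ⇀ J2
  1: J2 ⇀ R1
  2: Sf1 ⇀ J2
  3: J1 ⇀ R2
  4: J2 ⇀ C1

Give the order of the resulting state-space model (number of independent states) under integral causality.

b2 stroke→Sf1  (Sf1: flow source, stroke at near end)
b0 stroke→J2  (1-jn J2 has f-setter on 2)
b1 stroke→J2  (J2 flow already set via bond 2)
b4 stroke→J2  (1-jn J2 has f-setter on 2)
b3 stroke→J1  (J1: last free bond brings effort in)

1  (C1 all integral)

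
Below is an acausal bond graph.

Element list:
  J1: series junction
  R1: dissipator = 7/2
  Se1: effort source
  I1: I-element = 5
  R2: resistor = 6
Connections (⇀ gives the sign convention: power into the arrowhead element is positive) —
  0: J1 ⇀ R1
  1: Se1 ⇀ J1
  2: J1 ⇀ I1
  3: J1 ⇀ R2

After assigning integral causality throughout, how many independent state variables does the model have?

1  (I1 all integral)

bond 1 stroke→J1  (Se1 fixes effort; stroke away)
bond 2 stroke→I1  (I1 outputs flow p/I1)
bond 0 stroke→J1  (1-jn J1 has f-setter on 2)
bond 3 stroke→J1  (common-f at J1 fixed by 2)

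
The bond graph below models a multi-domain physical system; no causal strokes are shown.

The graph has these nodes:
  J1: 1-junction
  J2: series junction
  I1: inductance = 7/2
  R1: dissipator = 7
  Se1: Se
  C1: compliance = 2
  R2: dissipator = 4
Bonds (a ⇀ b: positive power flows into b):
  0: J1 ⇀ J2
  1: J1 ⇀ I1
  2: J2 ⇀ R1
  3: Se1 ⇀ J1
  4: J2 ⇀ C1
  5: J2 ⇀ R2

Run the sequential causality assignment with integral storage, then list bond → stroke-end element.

bond 3 stroke→J1  (Se1 fixes effort; stroke away)
bond 1 stroke→I1  (I1 outputs flow p/I1)
bond 0 stroke→J1  (common-f at J1 fixed by 1)
bond 2 stroke→J2  (1-jn J2 has f-setter on 0)
bond 4 stroke→J2  (1-jn J2 has f-setter on 0)
bond 5 stroke→J2  (1-jn J2 has f-setter on 0)

b0 →J1
b1 →I1
b2 →J2
b3 →J1
b4 →J2
b5 →J2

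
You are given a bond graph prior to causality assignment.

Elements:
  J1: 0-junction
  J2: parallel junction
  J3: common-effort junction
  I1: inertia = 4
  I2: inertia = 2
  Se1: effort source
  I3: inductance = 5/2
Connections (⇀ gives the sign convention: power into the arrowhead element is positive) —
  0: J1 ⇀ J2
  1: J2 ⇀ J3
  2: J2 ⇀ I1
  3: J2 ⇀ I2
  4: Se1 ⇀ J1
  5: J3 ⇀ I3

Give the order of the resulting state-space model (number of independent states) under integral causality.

3  (I1, I2, I3 all integral)

bond 4 stroke at J1  (Se1: effort source, stroke at far end)
bond 0 stroke at J2  (J1: bond 4 brought effort, rest push out)
bond 1 stroke at J3  (J2 effort already set via bond 0)
bond 2 stroke at I1  (J2: bond 0 brought effort, rest push out)
bond 3 stroke at I2  (J2 effort already set via bond 0)
bond 5 stroke at I3  (J3: bond 1 brought effort, rest push out)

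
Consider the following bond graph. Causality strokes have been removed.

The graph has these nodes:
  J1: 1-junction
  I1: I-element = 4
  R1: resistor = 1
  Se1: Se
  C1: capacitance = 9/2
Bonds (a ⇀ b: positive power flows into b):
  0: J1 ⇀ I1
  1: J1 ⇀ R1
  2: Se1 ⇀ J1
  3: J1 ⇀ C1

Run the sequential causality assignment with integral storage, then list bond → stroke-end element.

b0 stroke at I1
b1 stroke at J1
b2 stroke at J1
b3 stroke at J1

b2 →J1  (Se1 (Se) sets effort on bond)
b0 →I1  (I1 integral (f out))
b1 →J1  (common-f at J1 fixed by 0)
b3 →J1  (1-jn J1 has f-setter on 0)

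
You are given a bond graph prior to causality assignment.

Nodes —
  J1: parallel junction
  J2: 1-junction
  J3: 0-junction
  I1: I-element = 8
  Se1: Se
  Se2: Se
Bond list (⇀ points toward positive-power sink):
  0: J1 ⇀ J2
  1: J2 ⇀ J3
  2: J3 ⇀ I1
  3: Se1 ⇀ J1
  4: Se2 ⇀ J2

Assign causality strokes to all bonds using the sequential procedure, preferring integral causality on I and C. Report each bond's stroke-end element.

b3 stroke at J1  (source Se1 imposes e)
b4 stroke at J2  (Se2: effort source, stroke at far end)
b0 stroke at J2  (J1 effort already set via bond 3)
b1 stroke at J3  (J2 needs exactly one f-in)
b2 stroke at I1  (J3: bond 1 brought effort, rest push out)

#0 |J2
#1 |J3
#2 |I1
#3 |J1
#4 |J2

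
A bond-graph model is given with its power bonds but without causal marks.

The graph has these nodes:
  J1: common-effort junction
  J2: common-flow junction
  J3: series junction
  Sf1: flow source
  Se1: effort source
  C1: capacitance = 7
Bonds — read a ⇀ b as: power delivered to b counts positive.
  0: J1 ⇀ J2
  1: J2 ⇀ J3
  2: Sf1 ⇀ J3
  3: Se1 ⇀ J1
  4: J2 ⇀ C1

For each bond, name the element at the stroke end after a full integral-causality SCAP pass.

#0 →J2
#1 →J3
#2 →Sf1
#3 →J1
#4 →J2

β2 stroke→Sf1  (Sf1 fixes flow; stroke at Sf1)
β3 stroke→J1  (Se1: effort source, stroke at far end)
β0 stroke→J2  (0-jn J1 has e-setter on 3)
β1 stroke→J3  (J3: bond 2 brought flow, rest push out)
β4 stroke→J2  (1-jn J2 has f-setter on 1)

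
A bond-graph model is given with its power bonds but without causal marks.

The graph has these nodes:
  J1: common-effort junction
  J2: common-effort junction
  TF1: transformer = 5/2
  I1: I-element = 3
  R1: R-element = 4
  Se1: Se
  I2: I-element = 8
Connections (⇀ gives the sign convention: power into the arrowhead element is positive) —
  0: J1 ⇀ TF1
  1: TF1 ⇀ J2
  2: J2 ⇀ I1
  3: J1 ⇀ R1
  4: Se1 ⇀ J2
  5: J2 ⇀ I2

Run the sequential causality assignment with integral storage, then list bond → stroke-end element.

b4 |J2  (source Se1 imposes e)
b1 |TF1  (0-jn J2 has e-setter on 4)
b2 |I1  (common-e at J2 fixed by 4)
b5 |I2  (J2: bond 4 brought effort, rest push out)
b0 |J1  (TF1 one-in-one-out from 1)
b3 |R1  (common-e at J1 fixed by 0)

bond 0 stroke at J1
bond 1 stroke at TF1
bond 2 stroke at I1
bond 3 stroke at R1
bond 4 stroke at J2
bond 5 stroke at I2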